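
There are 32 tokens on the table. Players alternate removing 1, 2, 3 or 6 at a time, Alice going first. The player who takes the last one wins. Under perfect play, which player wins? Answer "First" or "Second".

Second

i:   0  1  2  3  4  5  6  7  8  9 10 11 12 13 14 15 16 17 18 19 20 21 22 23 24 25 26 27 28 29 30 31 32
     L  W  W  W  L  W  W  W  L  W  W  W  L  W  W  W  L  W  W  W  L  W  W  W  L  W  W  W  L  W  W  W  L
Position 32 is L, so the second player wins.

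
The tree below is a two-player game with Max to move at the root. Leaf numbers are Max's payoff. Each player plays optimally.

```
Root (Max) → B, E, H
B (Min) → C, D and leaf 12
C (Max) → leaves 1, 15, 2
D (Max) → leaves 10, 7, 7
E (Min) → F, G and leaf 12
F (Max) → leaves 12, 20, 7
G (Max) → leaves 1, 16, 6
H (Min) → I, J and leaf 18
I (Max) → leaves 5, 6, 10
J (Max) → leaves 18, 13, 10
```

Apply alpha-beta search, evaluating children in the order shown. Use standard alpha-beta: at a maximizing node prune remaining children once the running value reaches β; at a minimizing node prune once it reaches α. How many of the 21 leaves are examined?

17

C [α=-∞,β=+∞]: v=15
D [α=-∞,β=15]: v=10
B [α=-∞,β=+∞]: v=10
F [α=10,β=+∞]: v=20
G [α=10,β=20]: v=16
E [α=10,β=+∞]: v=12
I [α=12,β=+∞]: v=10
H [α=12,β=+∞]: v=10 after child 1 ≤ α → α-cutoff, skip 2
Root [α=-∞,β=+∞]: v=12
Leaves evaluated: 17 of 21.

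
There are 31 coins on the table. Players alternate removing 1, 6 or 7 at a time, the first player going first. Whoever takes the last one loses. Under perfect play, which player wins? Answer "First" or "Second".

Mark each pile size as W (mover wins) or L (mover loses):
i:   0  1  2  3  4  5  6  7  8  9 10 11 12 13 14 15 16 17 18 19 20 21 22 23 24 25 26 27 28 29 30 31
     W  L  W  L  W  L  W  W  W  W  W  W  W  L  W  L  W  L  W  W  W  W  W  W  W  L  W  L  W  L  W  W
Position 31 is W, so the first player wins.

First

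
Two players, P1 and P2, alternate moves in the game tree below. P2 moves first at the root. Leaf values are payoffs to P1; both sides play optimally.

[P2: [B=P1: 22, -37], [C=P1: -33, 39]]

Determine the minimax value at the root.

B (P1): max(22, -37) = 22
C (P1): max(-33, 39) = 39
Root (P2): min(22, 39) = 22

22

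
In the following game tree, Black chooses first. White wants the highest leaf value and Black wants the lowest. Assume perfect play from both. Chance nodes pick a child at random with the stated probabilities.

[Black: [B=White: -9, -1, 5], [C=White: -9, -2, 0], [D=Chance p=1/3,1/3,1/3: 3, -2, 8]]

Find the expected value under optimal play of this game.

B (White): max(-9, -1, 5) = 5
C (White): max(-9, -2, 0) = 0
D (Chance): 1/3·3 + 1/3·-2 + 1/3·8 = 3
Root (Black): min(5, 0, 3) = 0

0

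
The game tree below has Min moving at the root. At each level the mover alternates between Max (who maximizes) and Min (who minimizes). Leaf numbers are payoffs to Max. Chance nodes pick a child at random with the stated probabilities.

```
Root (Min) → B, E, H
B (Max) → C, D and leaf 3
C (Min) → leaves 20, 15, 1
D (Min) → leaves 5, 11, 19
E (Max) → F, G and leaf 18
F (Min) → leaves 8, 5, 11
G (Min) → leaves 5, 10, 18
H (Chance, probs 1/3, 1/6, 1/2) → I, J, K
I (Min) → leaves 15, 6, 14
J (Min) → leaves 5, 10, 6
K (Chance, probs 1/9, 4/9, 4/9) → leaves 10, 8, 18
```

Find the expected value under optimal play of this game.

C (Min): min(20, 15, 1) = 1
D (Min): min(5, 11, 19) = 5
B (Max): max(1, 5, 3) = 5
F (Min): min(8, 5, 11) = 5
G (Min): min(5, 10, 18) = 5
E (Max): max(5, 5, 18) = 18
I (Min): min(15, 6, 14) = 6
J (Min): min(5, 10, 6) = 5
K (Chance): 1/9·10 + 4/9·8 + 4/9·18 = 12.67
H (Chance): 1/3·6 + 1/6·5 + 1/2·12.67 = 9.17
Root (Min): min(5, 18, 9.17) = 5

5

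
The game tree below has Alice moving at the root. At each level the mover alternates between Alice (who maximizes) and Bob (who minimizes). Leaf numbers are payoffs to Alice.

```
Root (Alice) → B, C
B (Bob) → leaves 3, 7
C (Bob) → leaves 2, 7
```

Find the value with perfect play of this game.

3

B (Bob): min(3, 7) = 3
C (Bob): min(2, 7) = 2
Root (Alice): max(3, 2) = 3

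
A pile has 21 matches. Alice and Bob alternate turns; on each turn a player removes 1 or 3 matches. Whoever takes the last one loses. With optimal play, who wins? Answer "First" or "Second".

Second

i:   0  1  2  3  4  5  6  7  8  9 10 11 12 13 14 15 16 17 18 19 20 21
     W  L  W  L  W  L  W  L  W  L  W  L  W  L  W  L  W  L  W  L  W  L
Position 21 is L, so the second player wins.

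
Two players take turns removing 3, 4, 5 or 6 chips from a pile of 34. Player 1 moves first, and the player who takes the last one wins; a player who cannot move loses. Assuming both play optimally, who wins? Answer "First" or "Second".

First

W/L table (W = player to move can force a win):
i:   0  1  2  3  4  5  6  7  8  9 10 11 12 13 14 15 16 17 18 19 20 21 22 23 24 25 26 27 28 29 30 31 32 33 34
     L  L  L  W  W  W  W  W  W  L  L  L  W  W  W  W  W  W  L  L  L  W  W  W  W  W  W  L  L  L  W  W  W  W  W
Position 34 is W, so the first player wins.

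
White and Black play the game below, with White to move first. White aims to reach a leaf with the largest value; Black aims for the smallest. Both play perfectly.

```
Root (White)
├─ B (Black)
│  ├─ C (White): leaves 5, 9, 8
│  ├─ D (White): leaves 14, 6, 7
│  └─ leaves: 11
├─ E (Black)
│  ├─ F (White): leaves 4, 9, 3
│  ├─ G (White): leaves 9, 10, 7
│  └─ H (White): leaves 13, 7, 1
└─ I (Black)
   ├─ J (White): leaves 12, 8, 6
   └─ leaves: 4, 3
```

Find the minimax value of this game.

C (White): max(5, 9, 8) = 9
D (White): max(14, 6, 7) = 14
B (Black): min(9, 14, 11) = 9
F (White): max(4, 9, 3) = 9
G (White): max(9, 10, 7) = 10
H (White): max(13, 7, 1) = 13
E (Black): min(9, 10, 13) = 9
J (White): max(12, 8, 6) = 12
I (Black): min(12, 4, 3) = 3
Root (White): max(9, 9, 3) = 9

9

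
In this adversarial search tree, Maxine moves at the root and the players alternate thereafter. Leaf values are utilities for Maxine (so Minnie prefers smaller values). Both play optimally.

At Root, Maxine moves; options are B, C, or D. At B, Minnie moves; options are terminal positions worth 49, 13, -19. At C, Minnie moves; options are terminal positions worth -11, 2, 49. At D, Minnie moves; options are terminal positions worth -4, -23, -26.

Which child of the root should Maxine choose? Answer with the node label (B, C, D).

B (Minnie): min(49, 13, -19) = -19
C (Minnie): min(-11, 2, 49) = -11
D (Minnie): min(-4, -23, -26) = -26
Root (Maxine): max(-19, -11, -26) = -11
Maxine picks the child with the highest value: C (value -11).

C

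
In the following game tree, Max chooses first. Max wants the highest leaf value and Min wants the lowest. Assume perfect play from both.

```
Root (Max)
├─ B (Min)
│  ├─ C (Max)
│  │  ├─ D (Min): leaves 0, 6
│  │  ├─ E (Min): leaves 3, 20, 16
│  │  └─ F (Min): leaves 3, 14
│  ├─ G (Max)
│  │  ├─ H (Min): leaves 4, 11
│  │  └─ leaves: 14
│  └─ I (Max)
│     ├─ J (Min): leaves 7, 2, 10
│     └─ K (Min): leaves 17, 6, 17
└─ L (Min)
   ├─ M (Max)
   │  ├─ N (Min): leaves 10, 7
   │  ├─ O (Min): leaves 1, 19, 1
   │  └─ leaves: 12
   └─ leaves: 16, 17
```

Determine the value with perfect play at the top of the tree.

D (Min): min(0, 6) = 0
E (Min): min(3, 20, 16) = 3
F (Min): min(3, 14) = 3
C (Max): max(0, 3, 3) = 3
H (Min): min(4, 11) = 4
G (Max): max(4, 14) = 14
J (Min): min(7, 2, 10) = 2
K (Min): min(17, 6, 17) = 6
I (Max): max(2, 6) = 6
B (Min): min(3, 14, 6) = 3
N (Min): min(10, 7) = 7
O (Min): min(1, 19, 1) = 1
M (Max): max(7, 1, 12) = 12
L (Min): min(12, 16, 17) = 12
Root (Max): max(3, 12) = 12

12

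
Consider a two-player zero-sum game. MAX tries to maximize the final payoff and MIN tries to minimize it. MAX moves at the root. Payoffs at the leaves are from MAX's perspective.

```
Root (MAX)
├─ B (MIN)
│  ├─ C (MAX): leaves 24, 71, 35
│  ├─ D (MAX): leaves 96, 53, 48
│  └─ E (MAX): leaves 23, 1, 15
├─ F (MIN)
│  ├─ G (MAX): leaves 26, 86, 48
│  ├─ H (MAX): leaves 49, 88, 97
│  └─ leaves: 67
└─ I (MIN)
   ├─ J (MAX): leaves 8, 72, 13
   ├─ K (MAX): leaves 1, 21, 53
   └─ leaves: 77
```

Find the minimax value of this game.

67

C (MAX): max(24, 71, 35) = 71
D (MAX): max(96, 53, 48) = 96
E (MAX): max(23, 1, 15) = 23
B (MIN): min(71, 96, 23) = 23
G (MAX): max(26, 86, 48) = 86
H (MAX): max(49, 88, 97) = 97
F (MIN): min(86, 97, 67) = 67
J (MAX): max(8, 72, 13) = 72
K (MAX): max(1, 21, 53) = 53
I (MIN): min(72, 53, 77) = 53
Root (MAX): max(23, 67, 53) = 67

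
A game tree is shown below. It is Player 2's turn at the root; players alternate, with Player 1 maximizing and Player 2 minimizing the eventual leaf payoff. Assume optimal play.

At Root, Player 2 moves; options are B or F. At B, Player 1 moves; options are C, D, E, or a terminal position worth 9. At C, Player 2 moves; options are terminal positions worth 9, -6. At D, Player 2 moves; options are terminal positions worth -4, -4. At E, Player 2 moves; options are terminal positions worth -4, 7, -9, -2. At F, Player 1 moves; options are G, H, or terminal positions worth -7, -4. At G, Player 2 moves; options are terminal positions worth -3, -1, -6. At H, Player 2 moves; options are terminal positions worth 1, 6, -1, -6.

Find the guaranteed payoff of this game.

-4

C (Player 2): min(9, -6) = -6
D (Player 2): min(-4, -4) = -4
E (Player 2): min(-4, 7, -9, -2) = -9
B (Player 1): max(-6, -4, -9, 9) = 9
G (Player 2): min(-3, -1, -6) = -6
H (Player 2): min(1, 6, -1, -6) = -6
F (Player 1): max(-6, -6, -7, -4) = -4
Root (Player 2): min(9, -4) = -4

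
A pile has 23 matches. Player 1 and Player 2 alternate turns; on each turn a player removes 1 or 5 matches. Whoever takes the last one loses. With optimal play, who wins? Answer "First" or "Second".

Second

Mark each pile size as W (mover wins) or L (mover loses):
i:   0  1  2  3  4  5  6  7  8  9 10 11 12 13 14 15 16 17 18 19 20 21 22 23
     W  L  W  L  W  L  W  L  W  L  W  L  W  L  W  L  W  L  W  L  W  L  W  L
Position 23 is L, so the second player wins.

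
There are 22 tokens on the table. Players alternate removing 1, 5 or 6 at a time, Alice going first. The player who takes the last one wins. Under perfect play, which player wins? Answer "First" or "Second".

Positions where the player to move wins (W) vs loses (L):
i:   0  1  2  3  4  5  6  7  8  9 10 11 12 13 14 15 16 17 18 19 20 21 22
     L  W  L  W  L  W  W  W  W  W  W  L  W  L  W  L  W  W  W  W  W  W  L
Position 22 is L, so the second player wins.

Second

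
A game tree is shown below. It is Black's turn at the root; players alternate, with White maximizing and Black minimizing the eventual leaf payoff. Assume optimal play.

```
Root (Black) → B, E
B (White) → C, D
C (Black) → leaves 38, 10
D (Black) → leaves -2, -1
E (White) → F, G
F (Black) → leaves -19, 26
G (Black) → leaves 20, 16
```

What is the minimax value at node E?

16

F: min(-19, 26) = -19
G: min(20, 16) = 16
E: max(-19, 16) = 16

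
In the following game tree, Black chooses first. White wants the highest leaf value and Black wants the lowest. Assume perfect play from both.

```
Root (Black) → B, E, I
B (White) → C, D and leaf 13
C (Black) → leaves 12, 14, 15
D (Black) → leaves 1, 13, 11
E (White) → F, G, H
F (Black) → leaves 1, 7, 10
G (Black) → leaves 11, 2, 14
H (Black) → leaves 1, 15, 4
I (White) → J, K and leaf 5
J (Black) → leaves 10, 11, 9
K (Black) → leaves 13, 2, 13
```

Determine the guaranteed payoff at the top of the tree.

2

C (Black): min(12, 14, 15) = 12
D (Black): min(1, 13, 11) = 1
B (White): max(12, 1, 13) = 13
F (Black): min(1, 7, 10) = 1
G (Black): min(11, 2, 14) = 2
H (Black): min(1, 15, 4) = 1
E (White): max(1, 2, 1) = 2
J (Black): min(10, 11, 9) = 9
K (Black): min(13, 2, 13) = 2
I (White): max(9, 2, 5) = 9
Root (Black): min(13, 2, 9) = 2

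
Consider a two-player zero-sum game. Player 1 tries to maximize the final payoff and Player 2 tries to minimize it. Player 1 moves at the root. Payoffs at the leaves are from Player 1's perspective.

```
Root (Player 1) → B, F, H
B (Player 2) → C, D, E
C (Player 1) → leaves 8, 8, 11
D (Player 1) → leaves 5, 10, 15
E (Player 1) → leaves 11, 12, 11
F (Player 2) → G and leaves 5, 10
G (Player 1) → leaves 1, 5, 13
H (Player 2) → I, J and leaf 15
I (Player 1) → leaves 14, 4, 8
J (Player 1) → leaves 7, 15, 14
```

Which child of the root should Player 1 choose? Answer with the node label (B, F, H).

C (Player 1): max(8, 8, 11) = 11
D (Player 1): max(5, 10, 15) = 15
E (Player 1): max(11, 12, 11) = 12
B (Player 2): min(11, 15, 12) = 11
G (Player 1): max(1, 5, 13) = 13
F (Player 2): min(13, 5, 10) = 5
I (Player 1): max(14, 4, 8) = 14
J (Player 1): max(7, 15, 14) = 15
H (Player 2): min(14, 15, 15) = 14
Root (Player 1): max(11, 5, 14) = 14
Player 1 picks the child with the highest value: H (value 14).

H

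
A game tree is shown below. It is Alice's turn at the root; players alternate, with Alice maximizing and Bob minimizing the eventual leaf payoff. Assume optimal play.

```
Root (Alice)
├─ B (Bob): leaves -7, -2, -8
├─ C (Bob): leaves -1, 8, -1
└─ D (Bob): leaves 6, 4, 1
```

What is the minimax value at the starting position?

1

B (Bob): min(-7, -2, -8) = -8
C (Bob): min(-1, 8, -1) = -1
D (Bob): min(6, 4, 1) = 1
Root (Alice): max(-8, -1, 1) = 1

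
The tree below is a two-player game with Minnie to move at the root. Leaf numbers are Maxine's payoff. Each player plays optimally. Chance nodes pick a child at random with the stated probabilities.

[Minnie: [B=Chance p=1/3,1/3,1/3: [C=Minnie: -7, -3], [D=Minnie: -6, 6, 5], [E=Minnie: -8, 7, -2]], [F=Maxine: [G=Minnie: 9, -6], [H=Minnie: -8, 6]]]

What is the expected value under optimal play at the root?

-7

C (Minnie): min(-7, -3) = -7
D (Minnie): min(-6, 6, 5) = -6
E (Minnie): min(-8, 7, -2) = -8
B (Chance): 1/3·-7 + 1/3·-6 + 1/3·-8 = -7
G (Minnie): min(9, -6) = -6
H (Minnie): min(-8, 6) = -8
F (Maxine): max(-6, -8) = -6
Root (Minnie): min(-7, -6) = -7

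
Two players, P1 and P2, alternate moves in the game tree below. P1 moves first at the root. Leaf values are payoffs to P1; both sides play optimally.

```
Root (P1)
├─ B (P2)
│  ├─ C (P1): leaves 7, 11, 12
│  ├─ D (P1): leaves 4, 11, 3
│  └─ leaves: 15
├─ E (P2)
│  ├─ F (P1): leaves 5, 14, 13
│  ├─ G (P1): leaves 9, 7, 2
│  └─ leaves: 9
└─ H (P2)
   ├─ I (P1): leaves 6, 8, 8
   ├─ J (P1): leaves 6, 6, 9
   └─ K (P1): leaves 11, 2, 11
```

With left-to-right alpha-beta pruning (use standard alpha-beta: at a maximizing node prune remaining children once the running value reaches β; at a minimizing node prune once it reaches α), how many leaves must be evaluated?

16

C [α=-∞,β=+∞]: v=12
D [α=-∞,β=12]: v=11
B [α=-∞,β=+∞]: v=11
F [α=11,β=+∞]: v=14
G [α=11,β=14]: v=9
E [α=11,β=+∞]: v=9 after child 2 ≤ α → α-cutoff, skip 1
I [α=11,β=+∞]: v=8
H [α=11,β=+∞]: v=8 after child 1 ≤ α → α-cutoff, skip 2
Root [α=-∞,β=+∞]: v=11
Leaves evaluated: 16 of 23.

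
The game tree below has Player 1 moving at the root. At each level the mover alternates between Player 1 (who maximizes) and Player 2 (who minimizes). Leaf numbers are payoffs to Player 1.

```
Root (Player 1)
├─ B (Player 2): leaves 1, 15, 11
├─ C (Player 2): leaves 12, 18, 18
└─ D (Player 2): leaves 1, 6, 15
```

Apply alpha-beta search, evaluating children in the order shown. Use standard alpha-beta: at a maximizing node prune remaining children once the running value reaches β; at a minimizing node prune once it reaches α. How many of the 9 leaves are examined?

7

B [α=-∞,β=+∞]: v=1
C [α=1,β=+∞]: v=12
D [α=12,β=+∞]: v=1 after child 1 ≤ α → α-cutoff, skip 2
Root [α=-∞,β=+∞]: v=12
Leaves evaluated: 7 of 9.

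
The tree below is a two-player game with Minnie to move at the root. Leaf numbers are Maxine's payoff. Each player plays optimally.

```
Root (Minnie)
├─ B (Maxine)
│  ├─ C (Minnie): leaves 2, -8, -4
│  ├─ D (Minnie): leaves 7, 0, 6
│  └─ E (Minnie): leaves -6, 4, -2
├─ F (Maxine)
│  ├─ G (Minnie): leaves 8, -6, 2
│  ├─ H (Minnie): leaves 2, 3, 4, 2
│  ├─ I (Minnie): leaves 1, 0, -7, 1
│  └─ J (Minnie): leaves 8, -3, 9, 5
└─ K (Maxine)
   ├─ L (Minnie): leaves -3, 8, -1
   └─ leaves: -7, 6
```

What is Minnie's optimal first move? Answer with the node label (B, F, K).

C (Minnie): min(2, -8, -4) = -8
D (Minnie): min(7, 0, 6) = 0
E (Minnie): min(-6, 4, -2) = -6
B (Maxine): max(-8, 0, -6) = 0
G (Minnie): min(8, -6, 2) = -6
H (Minnie): min(2, 3, 4, 2) = 2
I (Minnie): min(1, 0, -7, 1) = -7
J (Minnie): min(8, -3, 9, 5) = -3
F (Maxine): max(-6, 2, -7, -3) = 2
L (Minnie): min(-3, 8, -1) = -3
K (Maxine): max(-3, -7, 6) = 6
Root (Minnie): min(0, 2, 6) = 0
Minnie picks the child with the lowest value: B (value 0).

B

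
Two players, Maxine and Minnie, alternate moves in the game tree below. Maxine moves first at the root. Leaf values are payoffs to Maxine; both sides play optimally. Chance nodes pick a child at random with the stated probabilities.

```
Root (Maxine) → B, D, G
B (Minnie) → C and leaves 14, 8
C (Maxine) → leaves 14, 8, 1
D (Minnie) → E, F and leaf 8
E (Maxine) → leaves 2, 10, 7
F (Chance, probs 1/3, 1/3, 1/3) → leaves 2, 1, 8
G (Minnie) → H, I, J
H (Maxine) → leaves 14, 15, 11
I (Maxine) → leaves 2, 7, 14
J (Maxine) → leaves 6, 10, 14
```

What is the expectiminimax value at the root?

C (Maxine): max(14, 8, 1) = 14
B (Minnie): min(14, 14, 8) = 8
E (Maxine): max(2, 10, 7) = 10
F (Chance): 1/3·2 + 1/3·1 + 1/3·8 = 3.67
D (Minnie): min(10, 3.67, 8) = 3.67
H (Maxine): max(14, 15, 11) = 15
I (Maxine): max(2, 7, 14) = 14
J (Maxine): max(6, 10, 14) = 14
G (Minnie): min(15, 14, 14) = 14
Root (Maxine): max(8, 3.67, 14) = 14

14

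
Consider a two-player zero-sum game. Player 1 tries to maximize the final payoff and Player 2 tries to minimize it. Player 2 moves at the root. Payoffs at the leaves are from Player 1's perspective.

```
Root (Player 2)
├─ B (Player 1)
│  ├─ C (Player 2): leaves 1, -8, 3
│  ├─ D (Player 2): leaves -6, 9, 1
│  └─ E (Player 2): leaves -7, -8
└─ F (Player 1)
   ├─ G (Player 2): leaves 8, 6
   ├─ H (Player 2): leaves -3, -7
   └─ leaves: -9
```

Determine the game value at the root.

C (Player 2): min(1, -8, 3) = -8
D (Player 2): min(-6, 9, 1) = -6
E (Player 2): min(-7, -8) = -8
B (Player 1): max(-8, -6, -8) = -6
G (Player 2): min(8, 6) = 6
H (Player 2): min(-3, -7) = -7
F (Player 1): max(6, -7, -9) = 6
Root (Player 2): min(-6, 6) = -6

-6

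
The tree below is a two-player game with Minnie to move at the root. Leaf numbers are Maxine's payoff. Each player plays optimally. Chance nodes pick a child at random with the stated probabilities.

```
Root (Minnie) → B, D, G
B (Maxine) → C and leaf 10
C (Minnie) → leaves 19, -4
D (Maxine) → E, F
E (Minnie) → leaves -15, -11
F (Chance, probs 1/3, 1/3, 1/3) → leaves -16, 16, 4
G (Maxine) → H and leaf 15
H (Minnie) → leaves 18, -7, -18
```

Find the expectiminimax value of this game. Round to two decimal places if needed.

1.33

C (Minnie): min(19, -4) = -4
B (Maxine): max(-4, 10) = 10
E (Minnie): min(-15, -11) = -15
F (Chance): 1/3·-16 + 1/3·16 + 1/3·4 = 1.33
D (Maxine): max(-15, 1.33) = 1.33
H (Minnie): min(18, -7, -18) = -18
G (Maxine): max(-18, 15) = 15
Root (Minnie): min(10, 1.33, 15) = 1.33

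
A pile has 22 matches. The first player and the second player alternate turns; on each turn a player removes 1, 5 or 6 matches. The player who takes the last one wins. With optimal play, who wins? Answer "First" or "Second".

Compute winning (W) and losing (L) positions by backward induction:
i:   0  1  2  3  4  5  6  7  8  9 10 11 12 13 14 15 16 17 18 19 20 21 22
     L  W  L  W  L  W  W  W  W  W  W  L  W  L  W  L  W  W  W  W  W  W  L
Position 22 is L, so the second player wins.

Second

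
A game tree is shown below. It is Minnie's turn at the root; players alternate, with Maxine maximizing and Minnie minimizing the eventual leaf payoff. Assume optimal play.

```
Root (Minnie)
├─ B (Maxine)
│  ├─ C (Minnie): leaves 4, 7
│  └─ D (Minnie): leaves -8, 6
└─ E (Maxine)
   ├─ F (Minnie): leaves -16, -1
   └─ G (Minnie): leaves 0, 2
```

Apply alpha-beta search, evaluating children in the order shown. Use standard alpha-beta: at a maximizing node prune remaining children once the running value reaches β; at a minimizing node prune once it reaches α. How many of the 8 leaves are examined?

7

C [α=-∞,β=+∞]: v=4
D [α=4,β=+∞]: v=-8 after child 1 ≤ α → α-cutoff, skip 1
B [α=-∞,β=+∞]: v=4
F [α=-∞,β=4]: v=-16
G [α=-16,β=4]: v=0
E [α=-∞,β=4]: v=0
Root [α=-∞,β=+∞]: v=0
Leaves evaluated: 7 of 8.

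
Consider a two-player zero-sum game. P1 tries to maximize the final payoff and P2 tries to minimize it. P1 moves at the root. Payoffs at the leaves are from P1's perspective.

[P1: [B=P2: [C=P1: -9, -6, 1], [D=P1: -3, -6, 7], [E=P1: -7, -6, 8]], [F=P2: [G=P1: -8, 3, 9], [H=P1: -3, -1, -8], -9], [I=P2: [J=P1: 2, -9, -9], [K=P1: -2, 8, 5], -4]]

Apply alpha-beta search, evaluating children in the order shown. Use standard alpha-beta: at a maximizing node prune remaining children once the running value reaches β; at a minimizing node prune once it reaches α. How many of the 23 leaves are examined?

21

C [α=-∞,β=+∞]: v=1
D [α=-∞,β=1]: v=7
E [α=-∞,β=1]: v=8
B [α=-∞,β=+∞]: v=1
G [α=1,β=+∞]: v=9
H [α=1,β=9]: v=-1
F [α=1,β=+∞]: v=-1 after child 2 ≤ α → α-cutoff, skip 1
J [α=1,β=+∞]: v=2
K [α=1,β=2]: v=8 after child 2 ≥ β → β-cutoff, skip 1
I [α=1,β=+∞]: v=-4
Root [α=-∞,β=+∞]: v=1
Leaves evaluated: 21 of 23.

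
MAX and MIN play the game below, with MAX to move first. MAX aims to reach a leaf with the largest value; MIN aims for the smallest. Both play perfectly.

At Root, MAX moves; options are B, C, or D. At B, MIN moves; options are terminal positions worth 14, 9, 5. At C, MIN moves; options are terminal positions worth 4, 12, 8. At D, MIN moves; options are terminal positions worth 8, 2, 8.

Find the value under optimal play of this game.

B (MIN): min(14, 9, 5) = 5
C (MIN): min(4, 12, 8) = 4
D (MIN): min(8, 2, 8) = 2
Root (MAX): max(5, 4, 2) = 5

5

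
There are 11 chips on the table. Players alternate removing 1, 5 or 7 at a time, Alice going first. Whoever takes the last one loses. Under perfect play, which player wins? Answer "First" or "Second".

i:   0  1  2  3  4  5  6  7  8  9 10 11
     W  L  W  L  W  L  W  L  W  L  W  L
Position 11 is L, so the second player wins.

Second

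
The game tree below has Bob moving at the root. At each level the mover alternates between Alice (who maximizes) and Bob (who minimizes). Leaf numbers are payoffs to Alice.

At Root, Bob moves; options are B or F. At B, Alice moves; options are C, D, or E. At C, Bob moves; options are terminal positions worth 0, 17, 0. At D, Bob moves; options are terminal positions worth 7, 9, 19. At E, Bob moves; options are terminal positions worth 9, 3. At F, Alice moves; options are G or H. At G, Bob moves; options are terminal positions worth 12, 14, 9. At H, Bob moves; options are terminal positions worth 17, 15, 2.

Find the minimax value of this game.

7

C (Bob): min(0, 17, 0) = 0
D (Bob): min(7, 9, 19) = 7
E (Bob): min(9, 3) = 3
B (Alice): max(0, 7, 3) = 7
G (Bob): min(12, 14, 9) = 9
H (Bob): min(17, 15, 2) = 2
F (Alice): max(9, 2) = 9
Root (Bob): min(7, 9) = 7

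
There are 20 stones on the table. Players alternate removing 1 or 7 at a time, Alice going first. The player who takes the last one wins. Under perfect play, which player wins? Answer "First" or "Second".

W/L table (W = player to move can force a win):
i:   0  1  2  3  4  5  6  7  8  9 10 11 12 13 14 15 16 17 18 19 20
     L  W  L  W  L  W  L  W  L  W  L  W  L  W  L  W  L  W  L  W  L
Position 20 is L, so the second player wins.

Second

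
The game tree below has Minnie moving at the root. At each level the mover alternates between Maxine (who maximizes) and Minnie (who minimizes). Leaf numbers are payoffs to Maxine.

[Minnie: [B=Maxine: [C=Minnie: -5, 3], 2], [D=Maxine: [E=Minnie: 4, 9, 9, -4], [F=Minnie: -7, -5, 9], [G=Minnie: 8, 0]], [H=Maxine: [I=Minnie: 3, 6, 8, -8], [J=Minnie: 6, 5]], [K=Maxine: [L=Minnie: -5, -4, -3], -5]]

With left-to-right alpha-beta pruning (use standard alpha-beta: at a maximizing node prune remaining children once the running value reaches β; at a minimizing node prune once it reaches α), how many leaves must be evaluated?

C [α=-∞,β=+∞]: v=-5
B [α=-∞,β=+∞]: v=2
E [α=-∞,β=2]: v=-4
F [α=-4,β=2]: v=-7 after child 1 ≤ α → α-cutoff, skip 2
G [α=-4,β=2]: v=0
D [α=-∞,β=2]: v=0
I [α=-∞,β=0]: v=-8
J [α=-8,β=0]: v=5
H [α=-∞,β=0]: v=5
L [α=-∞,β=0]: v=-5
K [α=-∞,β=0]: v=-5
Root [α=-∞,β=+∞]: v=-5
Leaves evaluated: 20 of 22.

20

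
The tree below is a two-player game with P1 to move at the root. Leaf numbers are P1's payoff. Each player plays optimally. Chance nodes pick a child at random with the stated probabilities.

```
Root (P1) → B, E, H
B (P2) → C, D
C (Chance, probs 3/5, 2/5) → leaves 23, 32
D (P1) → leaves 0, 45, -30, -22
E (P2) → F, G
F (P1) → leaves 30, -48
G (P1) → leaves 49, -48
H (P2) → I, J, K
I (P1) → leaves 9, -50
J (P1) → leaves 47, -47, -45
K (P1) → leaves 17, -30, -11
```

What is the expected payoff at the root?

C (Chance): 3/5·23 + 2/5·32 = 26.6
D (P1): max(0, 45, -30, -22) = 45
B (P2): min(26.6, 45) = 26.6
F (P1): max(30, -48) = 30
G (P1): max(49, -48) = 49
E (P2): min(30, 49) = 30
I (P1): max(9, -50) = 9
J (P1): max(47, -47, -45) = 47
K (P1): max(17, -30, -11) = 17
H (P2): min(9, 47, 17) = 9
Root (P1): max(26.6, 30, 9) = 30

30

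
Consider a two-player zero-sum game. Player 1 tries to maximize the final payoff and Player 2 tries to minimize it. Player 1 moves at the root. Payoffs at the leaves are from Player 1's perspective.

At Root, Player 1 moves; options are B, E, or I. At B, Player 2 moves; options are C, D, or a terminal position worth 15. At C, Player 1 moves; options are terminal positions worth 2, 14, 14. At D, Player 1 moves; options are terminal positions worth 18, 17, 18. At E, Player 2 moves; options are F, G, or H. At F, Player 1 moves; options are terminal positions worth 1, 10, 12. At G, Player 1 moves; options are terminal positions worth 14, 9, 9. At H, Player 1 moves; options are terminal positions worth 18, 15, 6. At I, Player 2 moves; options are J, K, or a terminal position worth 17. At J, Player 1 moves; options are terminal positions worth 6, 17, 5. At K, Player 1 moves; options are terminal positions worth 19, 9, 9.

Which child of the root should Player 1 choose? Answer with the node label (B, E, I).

C (Player 1): max(2, 14, 14) = 14
D (Player 1): max(18, 17, 18) = 18
B (Player 2): min(14, 18, 15) = 14
F (Player 1): max(1, 10, 12) = 12
G (Player 1): max(14, 9, 9) = 14
H (Player 1): max(18, 15, 6) = 18
E (Player 2): min(12, 14, 18) = 12
J (Player 1): max(6, 17, 5) = 17
K (Player 1): max(19, 9, 9) = 19
I (Player 2): min(17, 19, 17) = 17
Root (Player 1): max(14, 12, 17) = 17
Player 1 picks the child with the highest value: I (value 17).

I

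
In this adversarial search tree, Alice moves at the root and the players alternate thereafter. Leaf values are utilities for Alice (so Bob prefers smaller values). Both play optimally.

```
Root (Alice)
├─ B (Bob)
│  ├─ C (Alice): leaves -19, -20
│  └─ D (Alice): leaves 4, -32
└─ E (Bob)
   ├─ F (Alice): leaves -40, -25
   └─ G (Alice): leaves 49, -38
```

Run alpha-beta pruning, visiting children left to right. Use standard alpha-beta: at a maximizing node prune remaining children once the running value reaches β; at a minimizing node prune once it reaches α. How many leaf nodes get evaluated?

C [α=-∞,β=+∞]: v=-19
D [α=-∞,β=-19]: v=4 after child 1 ≥ β → β-cutoff, skip 1
B [α=-∞,β=+∞]: v=-19
F [α=-19,β=+∞]: v=-25
E [α=-19,β=+∞]: v=-25 after child 1 ≤ α → α-cutoff, skip 1
Root [α=-∞,β=+∞]: v=-19
Leaves evaluated: 5 of 8.

5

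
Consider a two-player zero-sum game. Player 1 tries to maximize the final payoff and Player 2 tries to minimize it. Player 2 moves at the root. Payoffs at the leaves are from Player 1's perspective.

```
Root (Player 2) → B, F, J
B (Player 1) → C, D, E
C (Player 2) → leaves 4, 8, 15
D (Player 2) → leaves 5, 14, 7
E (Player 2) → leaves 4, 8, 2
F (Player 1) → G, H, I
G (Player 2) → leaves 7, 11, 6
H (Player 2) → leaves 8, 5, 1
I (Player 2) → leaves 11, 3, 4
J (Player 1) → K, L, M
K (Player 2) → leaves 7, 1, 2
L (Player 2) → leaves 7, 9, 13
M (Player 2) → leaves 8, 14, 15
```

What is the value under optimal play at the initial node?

5

C (Player 2): min(4, 8, 15) = 4
D (Player 2): min(5, 14, 7) = 5
E (Player 2): min(4, 8, 2) = 2
B (Player 1): max(4, 5, 2) = 5
G (Player 2): min(7, 11, 6) = 6
H (Player 2): min(8, 5, 1) = 1
I (Player 2): min(11, 3, 4) = 3
F (Player 1): max(6, 1, 3) = 6
K (Player 2): min(7, 1, 2) = 1
L (Player 2): min(7, 9, 13) = 7
M (Player 2): min(8, 14, 15) = 8
J (Player 1): max(1, 7, 8) = 8
Root (Player 2): min(5, 6, 8) = 5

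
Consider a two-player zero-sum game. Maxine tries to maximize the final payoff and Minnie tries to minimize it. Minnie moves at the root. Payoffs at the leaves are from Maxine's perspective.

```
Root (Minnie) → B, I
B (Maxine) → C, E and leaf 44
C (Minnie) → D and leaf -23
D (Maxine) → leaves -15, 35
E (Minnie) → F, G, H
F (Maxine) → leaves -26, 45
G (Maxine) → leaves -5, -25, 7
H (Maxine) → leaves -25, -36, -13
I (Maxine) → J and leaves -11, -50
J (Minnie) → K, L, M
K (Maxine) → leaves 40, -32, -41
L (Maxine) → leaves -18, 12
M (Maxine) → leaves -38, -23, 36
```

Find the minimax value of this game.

D (Maxine): max(-15, 35) = 35
C (Minnie): min(35, -23) = -23
F (Maxine): max(-26, 45) = 45
G (Maxine): max(-5, -25, 7) = 7
H (Maxine): max(-25, -36, -13) = -13
E (Minnie): min(45, 7, -13) = -13
B (Maxine): max(-23, -13, 44) = 44
K (Maxine): max(40, -32, -41) = 40
L (Maxine): max(-18, 12) = 12
M (Maxine): max(-38, -23, 36) = 36
J (Minnie): min(40, 12, 36) = 12
I (Maxine): max(12, -11, -50) = 12
Root (Minnie): min(44, 12) = 12

12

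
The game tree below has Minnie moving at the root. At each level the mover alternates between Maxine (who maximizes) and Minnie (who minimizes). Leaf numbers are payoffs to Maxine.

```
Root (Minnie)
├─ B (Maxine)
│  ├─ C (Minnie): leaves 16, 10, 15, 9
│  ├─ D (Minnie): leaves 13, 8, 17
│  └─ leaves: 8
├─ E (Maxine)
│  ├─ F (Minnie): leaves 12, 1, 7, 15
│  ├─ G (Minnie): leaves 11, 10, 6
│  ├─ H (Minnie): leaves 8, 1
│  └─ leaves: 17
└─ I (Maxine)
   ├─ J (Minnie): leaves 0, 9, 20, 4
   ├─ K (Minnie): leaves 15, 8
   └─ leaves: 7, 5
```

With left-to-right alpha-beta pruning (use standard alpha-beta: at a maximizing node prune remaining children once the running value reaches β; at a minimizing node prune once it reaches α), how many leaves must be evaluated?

C [α=-∞,β=+∞]: v=9
D [α=9,β=+∞]: v=8 after child 2 ≤ α → α-cutoff, skip 1
B [α=-∞,β=+∞]: v=9
F [α=-∞,β=9]: v=1
G [α=1,β=9]: v=6
H [α=6,β=9]: v=1
E [α=-∞,β=9]: v=17
J [α=-∞,β=9]: v=0
K [α=0,β=9]: v=8
I [α=-∞,β=9]: v=8
Root [α=-∞,β=+∞]: v=8
Leaves evaluated: 25 of 26.

25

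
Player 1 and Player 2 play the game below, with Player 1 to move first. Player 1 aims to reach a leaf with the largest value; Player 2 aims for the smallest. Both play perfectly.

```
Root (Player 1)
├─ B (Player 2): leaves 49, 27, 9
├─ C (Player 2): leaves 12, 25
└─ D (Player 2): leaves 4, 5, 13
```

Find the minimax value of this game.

12

B (Player 2): min(49, 27, 9) = 9
C (Player 2): min(12, 25) = 12
D (Player 2): min(4, 5, 13) = 4
Root (Player 1): max(9, 12, 4) = 12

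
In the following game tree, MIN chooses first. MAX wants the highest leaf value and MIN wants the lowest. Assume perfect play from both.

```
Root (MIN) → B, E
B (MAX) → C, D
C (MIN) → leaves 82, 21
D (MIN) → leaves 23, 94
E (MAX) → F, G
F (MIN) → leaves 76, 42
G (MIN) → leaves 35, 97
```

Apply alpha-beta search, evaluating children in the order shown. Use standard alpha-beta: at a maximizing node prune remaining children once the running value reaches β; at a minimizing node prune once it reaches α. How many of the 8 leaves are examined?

6

C [α=-∞,β=+∞]: v=21
D [α=21,β=+∞]: v=23
B [α=-∞,β=+∞]: v=23
F [α=-∞,β=23]: v=42
E [α=-∞,β=23]: v=42 after child 1 ≥ β → β-cutoff, skip 1
Root [α=-∞,β=+∞]: v=23
Leaves evaluated: 6 of 8.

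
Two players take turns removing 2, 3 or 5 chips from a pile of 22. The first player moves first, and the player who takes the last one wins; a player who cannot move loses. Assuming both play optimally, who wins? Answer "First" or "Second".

Compute winning (W) and losing (L) positions by backward induction:
i:   0  1  2  3  4  5  6  7  8  9 10 11 12 13 14 15 16 17 18 19 20 21 22
     L  L  W  W  W  W  W  L  L  W  W  W  W  W  L  L  W  W  W  W  W  L  L
Position 22 is L, so the second player wins.

Second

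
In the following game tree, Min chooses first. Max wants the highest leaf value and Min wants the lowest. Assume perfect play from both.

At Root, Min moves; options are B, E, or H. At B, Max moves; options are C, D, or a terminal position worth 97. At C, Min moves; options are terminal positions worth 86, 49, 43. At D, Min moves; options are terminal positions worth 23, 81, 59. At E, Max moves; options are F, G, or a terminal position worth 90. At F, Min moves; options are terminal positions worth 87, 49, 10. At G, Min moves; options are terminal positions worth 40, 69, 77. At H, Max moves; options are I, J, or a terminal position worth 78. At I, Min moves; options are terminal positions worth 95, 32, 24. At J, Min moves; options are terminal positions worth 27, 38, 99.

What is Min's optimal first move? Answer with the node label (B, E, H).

C (Min): min(86, 49, 43) = 43
D (Min): min(23, 81, 59) = 23
B (Max): max(43, 23, 97) = 97
F (Min): min(87, 49, 10) = 10
G (Min): min(40, 69, 77) = 40
E (Max): max(10, 40, 90) = 90
I (Min): min(95, 32, 24) = 24
J (Min): min(27, 38, 99) = 27
H (Max): max(24, 27, 78) = 78
Root (Min): min(97, 90, 78) = 78
Min picks the child with the lowest value: H (value 78).

H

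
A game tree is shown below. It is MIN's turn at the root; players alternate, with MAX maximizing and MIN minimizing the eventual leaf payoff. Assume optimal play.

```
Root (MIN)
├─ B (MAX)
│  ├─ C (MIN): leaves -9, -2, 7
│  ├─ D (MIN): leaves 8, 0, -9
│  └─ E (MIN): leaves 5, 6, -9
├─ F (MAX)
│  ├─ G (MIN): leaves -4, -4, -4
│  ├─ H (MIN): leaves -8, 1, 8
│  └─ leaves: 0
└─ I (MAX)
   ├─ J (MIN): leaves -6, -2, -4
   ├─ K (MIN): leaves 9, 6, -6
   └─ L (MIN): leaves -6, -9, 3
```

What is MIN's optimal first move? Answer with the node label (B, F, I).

B

C (MIN): min(-9, -2, 7) = -9
D (MIN): min(8, 0, -9) = -9
E (MIN): min(5, 6, -9) = -9
B (MAX): max(-9, -9, -9) = -9
G (MIN): min(-4, -4, -4) = -4
H (MIN): min(-8, 1, 8) = -8
F (MAX): max(-4, -8, 0) = 0
J (MIN): min(-6, -2, -4) = -6
K (MIN): min(9, 6, -6) = -6
L (MIN): min(-6, -9, 3) = -9
I (MAX): max(-6, -6, -9) = -6
Root (MIN): min(-9, 0, -6) = -9
MIN picks the child with the lowest value: B (value -9).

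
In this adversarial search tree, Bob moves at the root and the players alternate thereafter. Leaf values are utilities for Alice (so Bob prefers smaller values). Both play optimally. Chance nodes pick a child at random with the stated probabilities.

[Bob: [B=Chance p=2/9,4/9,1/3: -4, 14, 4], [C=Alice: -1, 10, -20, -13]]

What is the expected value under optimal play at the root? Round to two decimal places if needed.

6.67

B (Chance): 2/9·-4 + 4/9·14 + 1/3·4 = 6.67
C (Alice): max(-1, 10, -20, -13) = 10
Root (Bob): min(6.67, 10) = 6.67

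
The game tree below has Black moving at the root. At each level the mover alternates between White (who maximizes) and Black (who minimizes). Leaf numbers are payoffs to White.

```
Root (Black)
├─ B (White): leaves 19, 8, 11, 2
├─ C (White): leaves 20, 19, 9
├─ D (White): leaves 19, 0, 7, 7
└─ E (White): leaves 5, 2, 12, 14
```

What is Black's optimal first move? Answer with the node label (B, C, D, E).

E

B (White): max(19, 8, 11, 2) = 19
C (White): max(20, 19, 9) = 20
D (White): max(19, 0, 7, 7) = 19
E (White): max(5, 2, 12, 14) = 14
Root (Black): min(19, 20, 19, 14) = 14
Black picks the child with the lowest value: E (value 14).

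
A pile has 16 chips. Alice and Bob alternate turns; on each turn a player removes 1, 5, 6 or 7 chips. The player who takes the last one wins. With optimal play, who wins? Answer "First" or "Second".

Second

i:   0  1  2  3  4  5  6  7  8  9 10 11 12 13 14 15 16
     L  W  L  W  L  W  W  W  W  W  W  W  L  W  L  W  L
Position 16 is L, so the second player wins.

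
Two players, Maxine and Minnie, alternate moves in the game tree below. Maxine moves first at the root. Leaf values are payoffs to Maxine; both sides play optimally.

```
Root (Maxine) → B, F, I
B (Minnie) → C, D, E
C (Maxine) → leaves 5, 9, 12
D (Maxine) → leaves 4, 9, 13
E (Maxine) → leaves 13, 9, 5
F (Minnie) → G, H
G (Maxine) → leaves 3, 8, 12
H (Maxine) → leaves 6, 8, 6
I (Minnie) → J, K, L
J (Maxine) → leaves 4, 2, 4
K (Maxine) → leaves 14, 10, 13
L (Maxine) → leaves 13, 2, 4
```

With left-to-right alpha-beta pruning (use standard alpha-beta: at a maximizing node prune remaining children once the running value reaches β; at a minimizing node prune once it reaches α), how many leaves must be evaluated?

C [α=-∞,β=+∞]: v=12
D [α=-∞,β=12]: v=13
E [α=-∞,β=12]: v=13 after child 1 ≥ β → β-cutoff, skip 2
B [α=-∞,β=+∞]: v=12
G [α=12,β=+∞]: v=12
F [α=12,β=+∞]: v=12 after child 1 ≤ α → α-cutoff, skip 1
J [α=12,β=+∞]: v=4
I [α=12,β=+∞]: v=4 after child 1 ≤ α → α-cutoff, skip 2
Root [α=-∞,β=+∞]: v=12
Leaves evaluated: 13 of 24.

13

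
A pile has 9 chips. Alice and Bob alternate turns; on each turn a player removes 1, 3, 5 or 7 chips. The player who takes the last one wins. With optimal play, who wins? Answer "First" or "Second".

First

Mark each pile size as W (mover wins) or L (mover loses):
i:   0  1  2  3  4  5  6  7  8  9
     L  W  L  W  L  W  L  W  L  W
Position 9 is W, so the first player wins.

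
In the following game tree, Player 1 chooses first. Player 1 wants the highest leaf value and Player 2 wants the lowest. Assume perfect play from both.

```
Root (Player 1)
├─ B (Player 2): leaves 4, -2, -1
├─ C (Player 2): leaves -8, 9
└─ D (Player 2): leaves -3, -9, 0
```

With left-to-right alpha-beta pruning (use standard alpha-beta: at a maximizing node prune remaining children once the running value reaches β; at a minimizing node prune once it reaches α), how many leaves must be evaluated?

5

B [α=-∞,β=+∞]: v=-2
C [α=-2,β=+∞]: v=-8 after child 1 ≤ α → α-cutoff, skip 1
D [α=-2,β=+∞]: v=-3 after child 1 ≤ α → α-cutoff, skip 2
Root [α=-∞,β=+∞]: v=-2
Leaves evaluated: 5 of 8.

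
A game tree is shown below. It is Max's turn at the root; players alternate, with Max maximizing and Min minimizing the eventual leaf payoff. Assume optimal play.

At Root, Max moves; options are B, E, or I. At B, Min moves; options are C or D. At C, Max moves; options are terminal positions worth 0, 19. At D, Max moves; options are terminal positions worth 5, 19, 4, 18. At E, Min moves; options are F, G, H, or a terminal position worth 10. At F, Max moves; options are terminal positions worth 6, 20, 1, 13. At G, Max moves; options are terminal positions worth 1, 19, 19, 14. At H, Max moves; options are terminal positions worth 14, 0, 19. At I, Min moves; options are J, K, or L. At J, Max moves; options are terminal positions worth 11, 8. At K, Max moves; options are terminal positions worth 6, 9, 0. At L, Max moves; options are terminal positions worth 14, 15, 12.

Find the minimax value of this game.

C (Max): max(0, 19) = 19
D (Max): max(5, 19, 4, 18) = 19
B (Min): min(19, 19) = 19
F (Max): max(6, 20, 1, 13) = 20
G (Max): max(1, 19, 19, 14) = 19
H (Max): max(14, 0, 19) = 19
E (Min): min(20, 19, 19, 10) = 10
J (Max): max(11, 8) = 11
K (Max): max(6, 9, 0) = 9
L (Max): max(14, 15, 12) = 15
I (Min): min(11, 9, 15) = 9
Root (Max): max(19, 10, 9) = 19

19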